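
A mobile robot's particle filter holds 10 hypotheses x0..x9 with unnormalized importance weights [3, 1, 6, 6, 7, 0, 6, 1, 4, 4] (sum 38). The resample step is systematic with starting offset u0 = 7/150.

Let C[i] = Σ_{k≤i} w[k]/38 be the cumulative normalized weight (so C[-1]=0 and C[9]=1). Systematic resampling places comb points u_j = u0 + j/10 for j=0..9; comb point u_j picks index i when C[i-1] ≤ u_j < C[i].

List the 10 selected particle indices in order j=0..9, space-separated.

C = [3/38, 2/19, 5/19, 8/19, 23/38, 23/38, 29/38, 15/19, 17/19, 1]
j=0: u_0=7/150 ∈ [0, 3/38) → index 0
j=1: u_1=11/75 ∈ [2/19, 5/19) → index 2
j=2: u_2=37/150 ∈ [2/19, 5/19) → index 2
j=3: u_3=26/75 ∈ [5/19, 8/19) → index 3
j=4: u_4=67/150 ∈ [8/19, 23/38) → index 4
j=5: u_5=41/75 ∈ [8/19, 23/38) → index 4
j=6: u_6=97/150 ∈ [23/38, 29/38) → index 6
j=7: u_7=56/75 ∈ [23/38, 29/38) → index 6
j=8: u_8=127/150 ∈ [15/19, 17/19) → index 8
j=9: u_9=71/75 ∈ [17/19, 1) → index 9

0 2 2 3 4 4 6 6 8 9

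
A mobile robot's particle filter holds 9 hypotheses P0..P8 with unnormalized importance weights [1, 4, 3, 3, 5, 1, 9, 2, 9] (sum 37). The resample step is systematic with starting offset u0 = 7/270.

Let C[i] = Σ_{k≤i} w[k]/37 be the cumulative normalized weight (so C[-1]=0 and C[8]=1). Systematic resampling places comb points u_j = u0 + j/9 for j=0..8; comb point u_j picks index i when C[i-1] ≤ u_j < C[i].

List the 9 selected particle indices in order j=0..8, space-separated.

0 2 3 4 6 6 6 8 8

C = [1/37, 5/37, 8/37, 11/37, 16/37, 17/37, 26/37, 28/37, 1]
j=0: u_0=7/270 ∈ [0, 1/37) → index 0
j=1: u_1=37/270 ∈ [5/37, 8/37) → index 2
j=2: u_2=67/270 ∈ [8/37, 11/37) → index 3
j=3: u_3=97/270 ∈ [11/37, 16/37) → index 4
j=4: u_4=127/270 ∈ [17/37, 26/37) → index 6
j=5: u_5=157/270 ∈ [17/37, 26/37) → index 6
j=6: u_6=187/270 ∈ [17/37, 26/37) → index 6
j=7: u_7=217/270 ∈ [28/37, 1) → index 8
j=8: u_8=247/270 ∈ [28/37, 1) → index 8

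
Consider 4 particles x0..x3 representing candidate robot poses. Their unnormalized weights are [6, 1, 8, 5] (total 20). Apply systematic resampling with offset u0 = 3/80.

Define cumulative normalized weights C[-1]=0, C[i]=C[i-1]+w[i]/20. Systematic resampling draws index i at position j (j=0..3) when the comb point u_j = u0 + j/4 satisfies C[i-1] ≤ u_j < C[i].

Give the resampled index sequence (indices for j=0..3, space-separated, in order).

C = [3/10, 7/20, 3/4, 1]
j=0: u_0=3/80 ∈ [0, 3/10) → index 0
j=1: u_1=23/80 ∈ [0, 3/10) → index 0
j=2: u_2=43/80 ∈ [7/20, 3/4) → index 2
j=3: u_3=63/80 ∈ [3/4, 1) → index 3

0 0 2 3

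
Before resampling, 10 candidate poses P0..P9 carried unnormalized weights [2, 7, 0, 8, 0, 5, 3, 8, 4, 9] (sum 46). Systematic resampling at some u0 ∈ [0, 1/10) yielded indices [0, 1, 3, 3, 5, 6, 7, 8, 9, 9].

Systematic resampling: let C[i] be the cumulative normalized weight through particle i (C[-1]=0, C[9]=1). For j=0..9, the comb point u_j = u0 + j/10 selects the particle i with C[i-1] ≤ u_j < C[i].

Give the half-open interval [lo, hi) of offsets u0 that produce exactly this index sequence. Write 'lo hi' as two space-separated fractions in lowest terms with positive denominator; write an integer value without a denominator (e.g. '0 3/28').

2/115 1/23

C = [1/23, 9/46, 9/46, 17/46, 17/46, 11/23, 25/46, 33/46, 37/46, 1]
j=0 picked index 0: u0 ∈ [0, 1/23)
j=1 picked index 1: u0 ∈ [-13/230, 11/115)
j=2 picked index 3: u0 ∈ [-1/230, 39/230)
j=3 picked index 3: u0 ∈ [-12/115, 8/115)
j=4 picked index 5: u0 ∈ [-7/230, 9/115)
j=5 picked index 6: u0 ∈ [-1/46, 1/23)
j=6 picked index 7: u0 ∈ [-13/230, 27/230)
j=7 picked index 8: u0 ∈ [2/115, 12/115)
j=8 picked index 9: u0 ∈ [1/230, 1/5)
j=9 picked index 9: u0 ∈ [-11/115, 1/10)
intersection: [2/115, 1/23)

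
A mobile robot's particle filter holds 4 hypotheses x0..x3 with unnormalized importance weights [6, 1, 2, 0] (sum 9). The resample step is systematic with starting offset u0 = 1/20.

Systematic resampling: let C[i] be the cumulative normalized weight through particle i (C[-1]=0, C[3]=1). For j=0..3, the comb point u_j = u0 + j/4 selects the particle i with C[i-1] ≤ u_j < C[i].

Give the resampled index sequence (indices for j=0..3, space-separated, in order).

0 0 0 2

C = [2/3, 7/9, 1, 1]
j=0: u_0=1/20 ∈ [0, 2/3) → index 0
j=1: u_1=3/10 ∈ [0, 2/3) → index 0
j=2: u_2=11/20 ∈ [0, 2/3) → index 0
j=3: u_3=4/5 ∈ [7/9, 1) → index 2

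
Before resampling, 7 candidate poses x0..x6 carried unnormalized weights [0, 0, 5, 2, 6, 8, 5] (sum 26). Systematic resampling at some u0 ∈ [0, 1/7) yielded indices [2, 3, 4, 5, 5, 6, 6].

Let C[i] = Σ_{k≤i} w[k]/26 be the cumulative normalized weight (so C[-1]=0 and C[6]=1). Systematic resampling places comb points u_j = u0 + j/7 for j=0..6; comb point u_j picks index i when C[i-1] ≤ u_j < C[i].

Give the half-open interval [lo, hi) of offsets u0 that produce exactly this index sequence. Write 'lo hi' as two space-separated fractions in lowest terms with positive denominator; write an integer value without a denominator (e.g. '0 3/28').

17/182 23/182

C = [0, 0, 5/26, 7/26, 1/2, 21/26, 1]
j=0 picked index 2: u0 ∈ [0, 5/26)
j=1 picked index 3: u0 ∈ [9/182, 23/182)
j=2 picked index 4: u0 ∈ [-3/182, 3/14)
j=3 picked index 5: u0 ∈ [1/14, 69/182)
j=4 picked index 5: u0 ∈ [-1/14, 43/182)
j=5 picked index 6: u0 ∈ [17/182, 2/7)
j=6 picked index 6: u0 ∈ [-9/182, 1/7)
intersection: [17/182, 23/182)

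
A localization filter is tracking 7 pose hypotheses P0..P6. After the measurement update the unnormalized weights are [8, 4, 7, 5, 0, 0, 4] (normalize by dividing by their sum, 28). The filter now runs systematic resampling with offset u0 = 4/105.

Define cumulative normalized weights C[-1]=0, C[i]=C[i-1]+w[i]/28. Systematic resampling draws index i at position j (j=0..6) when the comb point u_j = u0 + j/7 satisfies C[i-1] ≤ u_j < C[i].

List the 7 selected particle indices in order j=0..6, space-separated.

C = [2/7, 3/7, 19/28, 6/7, 6/7, 6/7, 1]
j=0: u_0=4/105 ∈ [0, 2/7) → index 0
j=1: u_1=19/105 ∈ [0, 2/7) → index 0
j=2: u_2=34/105 ∈ [2/7, 3/7) → index 1
j=3: u_3=7/15 ∈ [3/7, 19/28) → index 2
j=4: u_4=64/105 ∈ [3/7, 19/28) → index 2
j=5: u_5=79/105 ∈ [19/28, 6/7) → index 3
j=6: u_6=94/105 ∈ [6/7, 1) → index 6

0 0 1 2 2 3 6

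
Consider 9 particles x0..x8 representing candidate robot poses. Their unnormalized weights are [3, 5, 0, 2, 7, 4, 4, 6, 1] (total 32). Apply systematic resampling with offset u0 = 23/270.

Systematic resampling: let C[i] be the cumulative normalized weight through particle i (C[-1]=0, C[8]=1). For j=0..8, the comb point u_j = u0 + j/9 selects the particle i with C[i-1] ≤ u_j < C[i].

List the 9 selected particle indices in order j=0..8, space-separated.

0 1 3 4 4 5 6 7 8

C = [3/32, 1/4, 1/4, 5/16, 17/32, 21/32, 25/32, 31/32, 1]
j=0: u_0=23/270 ∈ [0, 3/32) → index 0
j=1: u_1=53/270 ∈ [3/32, 1/4) → index 1
j=2: u_2=83/270 ∈ [1/4, 5/16) → index 3
j=3: u_3=113/270 ∈ [5/16, 17/32) → index 4
j=4: u_4=143/270 ∈ [5/16, 17/32) → index 4
j=5: u_5=173/270 ∈ [17/32, 21/32) → index 5
j=6: u_6=203/270 ∈ [21/32, 25/32) → index 6
j=7: u_7=233/270 ∈ [25/32, 31/32) → index 7
j=8: u_8=263/270 ∈ [31/32, 1) → index 8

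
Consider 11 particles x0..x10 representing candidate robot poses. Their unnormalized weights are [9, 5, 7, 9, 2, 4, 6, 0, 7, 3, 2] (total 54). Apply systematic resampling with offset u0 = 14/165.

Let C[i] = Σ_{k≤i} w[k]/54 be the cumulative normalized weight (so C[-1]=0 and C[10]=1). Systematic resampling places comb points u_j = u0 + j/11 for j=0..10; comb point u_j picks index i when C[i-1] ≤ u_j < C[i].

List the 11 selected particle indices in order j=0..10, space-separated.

0 1 2 2 3 3 5 6 8 8 10

C = [1/6, 7/27, 7/18, 5/9, 16/27, 2/3, 7/9, 7/9, 49/54, 26/27, 1]
j=0: u_0=14/165 ∈ [0, 1/6) → index 0
j=1: u_1=29/165 ∈ [1/6, 7/27) → index 1
j=2: u_2=4/15 ∈ [7/27, 7/18) → index 2
j=3: u_3=59/165 ∈ [7/27, 7/18) → index 2
j=4: u_4=74/165 ∈ [7/18, 5/9) → index 3
j=5: u_5=89/165 ∈ [7/18, 5/9) → index 3
j=6: u_6=104/165 ∈ [16/27, 2/3) → index 5
j=7: u_7=119/165 ∈ [2/3, 7/9) → index 6
j=8: u_8=134/165 ∈ [7/9, 49/54) → index 8
j=9: u_9=149/165 ∈ [7/9, 49/54) → index 8
j=10: u_10=164/165 ∈ [26/27, 1) → index 10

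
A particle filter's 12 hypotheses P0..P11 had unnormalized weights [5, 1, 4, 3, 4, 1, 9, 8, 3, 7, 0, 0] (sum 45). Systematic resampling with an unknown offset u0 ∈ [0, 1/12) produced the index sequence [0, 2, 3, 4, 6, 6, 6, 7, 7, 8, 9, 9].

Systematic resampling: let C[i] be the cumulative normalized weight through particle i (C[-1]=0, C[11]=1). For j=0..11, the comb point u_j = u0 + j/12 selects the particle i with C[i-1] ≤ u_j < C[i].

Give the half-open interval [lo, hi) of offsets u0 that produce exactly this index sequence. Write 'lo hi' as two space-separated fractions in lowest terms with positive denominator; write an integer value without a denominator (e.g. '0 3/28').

C = [1/9, 2/15, 2/9, 13/45, 17/45, 2/5, 3/5, 7/9, 38/45, 1, 1, 1]
j=0 picked index 0: u0 ∈ [0, 1/9)
j=1 picked index 2: u0 ∈ [1/20, 5/36)
j=2 picked index 3: u0 ∈ [1/18, 11/90)
j=3 picked index 4: u0 ∈ [7/180, 23/180)
j=4 picked index 6: u0 ∈ [1/15, 4/15)
j=5 picked index 6: u0 ∈ [-1/60, 11/60)
j=6 picked index 6: u0 ∈ [-1/10, 1/10)
j=7 picked index 7: u0 ∈ [1/60, 7/36)
j=8 picked index 7: u0 ∈ [-1/15, 1/9)
j=9 picked index 8: u0 ∈ [1/36, 17/180)
j=10 picked index 9: u0 ∈ [1/90, 1/6)
j=11 picked index 9: u0 ∈ [-13/180, 1/12)
intersection: [1/15, 1/12)

1/15 1/12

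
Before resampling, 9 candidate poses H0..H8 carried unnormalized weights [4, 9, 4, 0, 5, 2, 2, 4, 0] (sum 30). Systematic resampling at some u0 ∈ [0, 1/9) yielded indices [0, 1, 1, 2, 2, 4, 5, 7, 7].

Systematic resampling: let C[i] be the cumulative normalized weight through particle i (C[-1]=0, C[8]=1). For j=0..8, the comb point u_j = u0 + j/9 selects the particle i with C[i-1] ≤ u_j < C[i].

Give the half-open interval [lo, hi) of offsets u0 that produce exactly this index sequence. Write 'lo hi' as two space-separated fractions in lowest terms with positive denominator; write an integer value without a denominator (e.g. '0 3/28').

1/10 1/9

C = [2/15, 13/30, 17/30, 17/30, 11/15, 4/5, 13/15, 1, 1]
j=0 picked index 0: u0 ∈ [0, 2/15)
j=1 picked index 1: u0 ∈ [1/45, 29/90)
j=2 picked index 1: u0 ∈ [-4/45, 19/90)
j=3 picked index 2: u0 ∈ [1/10, 7/30)
j=4 picked index 2: u0 ∈ [-1/90, 11/90)
j=5 picked index 4: u0 ∈ [1/90, 8/45)
j=6 picked index 5: u0 ∈ [1/15, 2/15)
j=7 picked index 7: u0 ∈ [4/45, 2/9)
j=8 picked index 7: u0 ∈ [-1/45, 1/9)
intersection: [1/10, 1/9)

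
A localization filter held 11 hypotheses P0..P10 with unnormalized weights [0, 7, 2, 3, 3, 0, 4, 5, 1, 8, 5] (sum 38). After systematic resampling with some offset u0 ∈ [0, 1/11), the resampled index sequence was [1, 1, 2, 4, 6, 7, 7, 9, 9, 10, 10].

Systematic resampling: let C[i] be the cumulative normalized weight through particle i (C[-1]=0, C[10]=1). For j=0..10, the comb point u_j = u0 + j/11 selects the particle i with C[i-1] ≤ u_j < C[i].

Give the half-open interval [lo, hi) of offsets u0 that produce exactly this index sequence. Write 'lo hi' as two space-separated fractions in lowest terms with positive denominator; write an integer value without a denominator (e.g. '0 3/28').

21/418 23/418

C = [0, 7/38, 9/38, 6/19, 15/38, 15/38, 1/2, 12/19, 25/38, 33/38, 1]
j=0 picked index 1: u0 ∈ [0, 7/38)
j=1 picked index 1: u0 ∈ [-1/11, 39/418)
j=2 picked index 2: u0 ∈ [1/418, 23/418)
j=3 picked index 4: u0 ∈ [9/209, 51/418)
j=4 picked index 6: u0 ∈ [13/418, 3/22)
j=5 picked index 7: u0 ∈ [1/22, 37/209)
j=6 picked index 7: u0 ∈ [-1/22, 18/209)
j=7 picked index 9: u0 ∈ [9/418, 97/418)
j=8 picked index 9: u0 ∈ [-29/418, 59/418)
j=9 picked index 10: u0 ∈ [21/418, 2/11)
j=10 picked index 10: u0 ∈ [-17/418, 1/11)
intersection: [21/418, 23/418)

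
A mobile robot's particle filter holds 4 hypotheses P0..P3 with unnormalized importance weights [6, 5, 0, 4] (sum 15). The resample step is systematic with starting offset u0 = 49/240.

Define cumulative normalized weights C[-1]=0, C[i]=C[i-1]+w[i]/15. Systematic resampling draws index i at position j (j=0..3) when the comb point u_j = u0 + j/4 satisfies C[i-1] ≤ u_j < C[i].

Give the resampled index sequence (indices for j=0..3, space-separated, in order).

C = [2/5, 11/15, 11/15, 1]
j=0: u_0=49/240 ∈ [0, 2/5) → index 0
j=1: u_1=109/240 ∈ [2/5, 11/15) → index 1
j=2: u_2=169/240 ∈ [2/5, 11/15) → index 1
j=3: u_3=229/240 ∈ [11/15, 1) → index 3

0 1 1 3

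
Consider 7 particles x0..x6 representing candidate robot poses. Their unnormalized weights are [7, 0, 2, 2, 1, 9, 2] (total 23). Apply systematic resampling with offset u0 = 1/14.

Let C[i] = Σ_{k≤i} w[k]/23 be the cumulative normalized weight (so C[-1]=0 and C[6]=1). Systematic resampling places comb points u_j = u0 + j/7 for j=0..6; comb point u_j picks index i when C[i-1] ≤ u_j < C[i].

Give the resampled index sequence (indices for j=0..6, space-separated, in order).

0 0 2 4 5 5 6

C = [7/23, 7/23, 9/23, 11/23, 12/23, 21/23, 1]
j=0: u_0=1/14 ∈ [0, 7/23) → index 0
j=1: u_1=3/14 ∈ [0, 7/23) → index 0
j=2: u_2=5/14 ∈ [7/23, 9/23) → index 2
j=3: u_3=1/2 ∈ [11/23, 12/23) → index 4
j=4: u_4=9/14 ∈ [12/23, 21/23) → index 5
j=5: u_5=11/14 ∈ [12/23, 21/23) → index 5
j=6: u_6=13/14 ∈ [21/23, 1) → index 6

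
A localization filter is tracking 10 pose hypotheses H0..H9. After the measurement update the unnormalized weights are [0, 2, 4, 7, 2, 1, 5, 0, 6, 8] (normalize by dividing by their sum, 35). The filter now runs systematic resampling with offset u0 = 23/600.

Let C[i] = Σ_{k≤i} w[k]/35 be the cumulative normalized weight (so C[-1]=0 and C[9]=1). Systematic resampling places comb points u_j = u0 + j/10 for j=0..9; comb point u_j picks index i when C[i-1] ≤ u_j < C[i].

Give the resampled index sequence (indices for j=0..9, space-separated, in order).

C = [0, 2/35, 6/35, 13/35, 3/7, 16/35, 3/5, 3/5, 27/35, 1]
j=0: u_0=23/600 ∈ [0, 2/35) → index 1
j=1: u_1=83/600 ∈ [2/35, 6/35) → index 2
j=2: u_2=143/600 ∈ [6/35, 13/35) → index 3
j=3: u_3=203/600 ∈ [6/35, 13/35) → index 3
j=4: u_4=263/600 ∈ [3/7, 16/35) → index 5
j=5: u_5=323/600 ∈ [16/35, 3/5) → index 6
j=6: u_6=383/600 ∈ [3/5, 27/35) → index 8
j=7: u_7=443/600 ∈ [3/5, 27/35) → index 8
j=8: u_8=503/600 ∈ [27/35, 1) → index 9
j=9: u_9=563/600 ∈ [27/35, 1) → index 9

1 2 3 3 5 6 8 8 9 9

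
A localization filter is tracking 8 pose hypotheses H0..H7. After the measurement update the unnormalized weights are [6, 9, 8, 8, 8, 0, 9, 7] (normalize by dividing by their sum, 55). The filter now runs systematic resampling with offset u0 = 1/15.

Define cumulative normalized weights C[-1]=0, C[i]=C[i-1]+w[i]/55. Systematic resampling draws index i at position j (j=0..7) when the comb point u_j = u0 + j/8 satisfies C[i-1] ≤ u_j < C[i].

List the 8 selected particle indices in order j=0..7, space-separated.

C = [6/55, 3/11, 23/55, 31/55, 39/55, 39/55, 48/55, 1]
j=0: u_0=1/15 ∈ [0, 6/55) → index 0
j=1: u_1=23/120 ∈ [6/55, 3/11) → index 1
j=2: u_2=19/60 ∈ [3/11, 23/55) → index 2
j=3: u_3=53/120 ∈ [23/55, 31/55) → index 3
j=4: u_4=17/30 ∈ [31/55, 39/55) → index 4
j=5: u_5=83/120 ∈ [31/55, 39/55) → index 4
j=6: u_6=49/60 ∈ [39/55, 48/55) → index 6
j=7: u_7=113/120 ∈ [48/55, 1) → index 7

0 1 2 3 4 4 6 7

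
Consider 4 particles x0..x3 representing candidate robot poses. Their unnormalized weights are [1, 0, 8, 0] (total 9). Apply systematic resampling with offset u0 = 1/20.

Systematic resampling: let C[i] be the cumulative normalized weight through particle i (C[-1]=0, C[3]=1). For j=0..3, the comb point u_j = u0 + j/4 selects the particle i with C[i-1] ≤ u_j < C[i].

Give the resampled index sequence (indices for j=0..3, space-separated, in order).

0 2 2 2

C = [1/9, 1/9, 1, 1]
j=0: u_0=1/20 ∈ [0, 1/9) → index 0
j=1: u_1=3/10 ∈ [1/9, 1) → index 2
j=2: u_2=11/20 ∈ [1/9, 1) → index 2
j=3: u_3=4/5 ∈ [1/9, 1) → index 2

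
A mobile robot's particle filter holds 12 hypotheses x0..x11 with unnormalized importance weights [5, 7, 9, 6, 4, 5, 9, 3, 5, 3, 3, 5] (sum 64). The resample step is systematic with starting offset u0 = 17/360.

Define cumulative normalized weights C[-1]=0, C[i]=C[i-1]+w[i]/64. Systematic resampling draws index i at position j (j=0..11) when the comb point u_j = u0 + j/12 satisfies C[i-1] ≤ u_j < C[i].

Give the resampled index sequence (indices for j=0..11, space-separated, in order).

C = [5/64, 3/16, 21/64, 27/64, 31/64, 9/16, 45/64, 3/4, 53/64, 7/8, 59/64, 1]
j=0: u_0=17/360 ∈ [0, 5/64) → index 0
j=1: u_1=47/360 ∈ [5/64, 3/16) → index 1
j=2: u_2=77/360 ∈ [3/16, 21/64) → index 2
j=3: u_3=107/360 ∈ [3/16, 21/64) → index 2
j=4: u_4=137/360 ∈ [21/64, 27/64) → index 3
j=5: u_5=167/360 ∈ [27/64, 31/64) → index 4
j=6: u_6=197/360 ∈ [31/64, 9/16) → index 5
j=7: u_7=227/360 ∈ [9/16, 45/64) → index 6
j=8: u_8=257/360 ∈ [45/64, 3/4) → index 7
j=9: u_9=287/360 ∈ [3/4, 53/64) → index 8
j=10: u_10=317/360 ∈ [7/8, 59/64) → index 10
j=11: u_11=347/360 ∈ [59/64, 1) → index 11

0 1 2 2 3 4 5 6 7 8 10 11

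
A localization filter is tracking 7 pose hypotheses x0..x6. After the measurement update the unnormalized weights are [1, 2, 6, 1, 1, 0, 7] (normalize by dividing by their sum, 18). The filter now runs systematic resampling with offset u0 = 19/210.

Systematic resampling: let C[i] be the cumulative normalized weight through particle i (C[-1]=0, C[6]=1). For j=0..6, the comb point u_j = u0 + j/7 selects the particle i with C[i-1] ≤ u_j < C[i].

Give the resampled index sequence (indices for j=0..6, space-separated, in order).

C = [1/18, 1/6, 1/2, 5/9, 11/18, 11/18, 1]
j=0: u_0=19/210 ∈ [1/18, 1/6) → index 1
j=1: u_1=7/30 ∈ [1/6, 1/2) → index 2
j=2: u_2=79/210 ∈ [1/6, 1/2) → index 2
j=3: u_3=109/210 ∈ [1/2, 5/9) → index 3
j=4: u_4=139/210 ∈ [11/18, 1) → index 6
j=5: u_5=169/210 ∈ [11/18, 1) → index 6
j=6: u_6=199/210 ∈ [11/18, 1) → index 6

1 2 2 3 6 6 6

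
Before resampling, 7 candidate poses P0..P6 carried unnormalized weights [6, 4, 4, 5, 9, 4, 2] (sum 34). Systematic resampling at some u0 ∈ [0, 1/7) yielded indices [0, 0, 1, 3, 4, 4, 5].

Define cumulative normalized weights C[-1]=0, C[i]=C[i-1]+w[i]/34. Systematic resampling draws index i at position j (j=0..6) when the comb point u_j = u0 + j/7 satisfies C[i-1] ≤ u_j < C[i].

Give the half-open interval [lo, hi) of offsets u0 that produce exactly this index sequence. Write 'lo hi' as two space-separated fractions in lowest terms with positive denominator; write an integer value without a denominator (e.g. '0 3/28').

0 1/119

C = [3/17, 5/17, 7/17, 19/34, 14/17, 16/17, 1]
j=0 picked index 0: u0 ∈ [0, 3/17)
j=1 picked index 0: u0 ∈ [-1/7, 4/119)
j=2 picked index 1: u0 ∈ [-13/119, 1/119)
j=3 picked index 3: u0 ∈ [-2/119, 31/238)
j=4 picked index 4: u0 ∈ [-3/238, 30/119)
j=5 picked index 4: u0 ∈ [-37/238, 13/119)
j=6 picked index 5: u0 ∈ [-4/119, 10/119)
intersection: [0, 1/119)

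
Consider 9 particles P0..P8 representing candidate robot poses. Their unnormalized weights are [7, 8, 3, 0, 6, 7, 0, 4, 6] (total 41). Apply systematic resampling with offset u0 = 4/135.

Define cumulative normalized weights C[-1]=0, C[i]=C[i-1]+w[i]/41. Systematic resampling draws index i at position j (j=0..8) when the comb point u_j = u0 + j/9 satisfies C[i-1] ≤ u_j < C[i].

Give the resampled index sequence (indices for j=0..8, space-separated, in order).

0 0 1 1 4 4 5 7 8

C = [7/41, 15/41, 18/41, 18/41, 24/41, 31/41, 31/41, 35/41, 1]
j=0: u_0=4/135 ∈ [0, 7/41) → index 0
j=1: u_1=19/135 ∈ [0, 7/41) → index 0
j=2: u_2=34/135 ∈ [7/41, 15/41) → index 1
j=3: u_3=49/135 ∈ [7/41, 15/41) → index 1
j=4: u_4=64/135 ∈ [18/41, 24/41) → index 4
j=5: u_5=79/135 ∈ [18/41, 24/41) → index 4
j=6: u_6=94/135 ∈ [24/41, 31/41) → index 5
j=7: u_7=109/135 ∈ [31/41, 35/41) → index 7
j=8: u_8=124/135 ∈ [35/41, 1) → index 8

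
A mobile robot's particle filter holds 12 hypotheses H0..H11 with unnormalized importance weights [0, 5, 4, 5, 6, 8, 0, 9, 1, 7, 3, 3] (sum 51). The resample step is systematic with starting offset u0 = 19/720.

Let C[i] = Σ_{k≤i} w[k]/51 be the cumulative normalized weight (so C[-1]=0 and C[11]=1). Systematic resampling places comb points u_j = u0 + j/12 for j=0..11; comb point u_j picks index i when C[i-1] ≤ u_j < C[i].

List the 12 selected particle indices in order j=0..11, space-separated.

1 2 3 4 4 5 5 7 7 9 9 11

C = [0, 5/51, 3/17, 14/51, 20/51, 28/51, 28/51, 37/51, 38/51, 15/17, 16/17, 1]
j=0: u_0=19/720 ∈ [0, 5/51) → index 1
j=1: u_1=79/720 ∈ [5/51, 3/17) → index 2
j=2: u_2=139/720 ∈ [3/17, 14/51) → index 3
j=3: u_3=199/720 ∈ [14/51, 20/51) → index 4
j=4: u_4=259/720 ∈ [14/51, 20/51) → index 4
j=5: u_5=319/720 ∈ [20/51, 28/51) → index 5
j=6: u_6=379/720 ∈ [20/51, 28/51) → index 5
j=7: u_7=439/720 ∈ [28/51, 37/51) → index 7
j=8: u_8=499/720 ∈ [28/51, 37/51) → index 7
j=9: u_9=559/720 ∈ [38/51, 15/17) → index 9
j=10: u_10=619/720 ∈ [38/51, 15/17) → index 9
j=11: u_11=679/720 ∈ [16/17, 1) → index 11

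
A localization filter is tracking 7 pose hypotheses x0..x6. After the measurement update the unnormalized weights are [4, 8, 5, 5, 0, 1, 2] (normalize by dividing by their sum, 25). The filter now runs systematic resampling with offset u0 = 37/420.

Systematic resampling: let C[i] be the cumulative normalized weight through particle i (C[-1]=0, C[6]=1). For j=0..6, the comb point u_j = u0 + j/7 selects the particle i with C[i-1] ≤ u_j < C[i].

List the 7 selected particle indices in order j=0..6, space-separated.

C = [4/25, 12/25, 17/25, 22/25, 22/25, 23/25, 1]
j=0: u_0=37/420 ∈ [0, 4/25) → index 0
j=1: u_1=97/420 ∈ [4/25, 12/25) → index 1
j=2: u_2=157/420 ∈ [4/25, 12/25) → index 1
j=3: u_3=31/60 ∈ [12/25, 17/25) → index 2
j=4: u_4=277/420 ∈ [12/25, 17/25) → index 2
j=5: u_5=337/420 ∈ [17/25, 22/25) → index 3
j=6: u_6=397/420 ∈ [23/25, 1) → index 6

0 1 1 2 2 3 6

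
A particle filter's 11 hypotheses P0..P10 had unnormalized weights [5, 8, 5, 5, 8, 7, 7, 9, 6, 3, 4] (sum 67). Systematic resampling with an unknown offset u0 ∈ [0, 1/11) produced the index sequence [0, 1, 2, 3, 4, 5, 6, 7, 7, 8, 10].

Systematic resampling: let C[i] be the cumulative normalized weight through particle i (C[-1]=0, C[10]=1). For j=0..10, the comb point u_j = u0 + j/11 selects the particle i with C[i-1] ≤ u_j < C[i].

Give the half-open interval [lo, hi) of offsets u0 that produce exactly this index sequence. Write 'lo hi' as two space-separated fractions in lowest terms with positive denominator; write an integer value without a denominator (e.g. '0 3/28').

C = [5/67, 13/67, 18/67, 23/67, 31/67, 38/67, 45/67, 54/67, 60/67, 63/67, 1]
j=0 picked index 0: u0 ∈ [0, 5/67)
j=1 picked index 1: u0 ∈ [-12/737, 76/737)
j=2 picked index 2: u0 ∈ [9/737, 64/737)
j=3 picked index 3: u0 ∈ [-3/737, 52/737)
j=4 picked index 4: u0 ∈ [-15/737, 73/737)
j=5 picked index 5: u0 ∈ [6/737, 83/737)
j=6 picked index 6: u0 ∈ [16/737, 93/737)
j=7 picked index 7: u0 ∈ [26/737, 125/737)
j=8 picked index 7: u0 ∈ [-41/737, 58/737)
j=9 picked index 8: u0 ∈ [-9/737, 57/737)
j=10 picked index 10: u0 ∈ [23/737, 1/11)
intersection: [26/737, 52/737)

26/737 52/737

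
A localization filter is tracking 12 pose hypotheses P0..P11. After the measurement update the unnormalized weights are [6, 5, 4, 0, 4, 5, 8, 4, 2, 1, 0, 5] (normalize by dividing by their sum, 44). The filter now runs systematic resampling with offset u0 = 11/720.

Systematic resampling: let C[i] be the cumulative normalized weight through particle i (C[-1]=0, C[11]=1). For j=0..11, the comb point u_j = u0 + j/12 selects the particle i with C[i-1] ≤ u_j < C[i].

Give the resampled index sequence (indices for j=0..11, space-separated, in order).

0 0 1 2 4 5 5 6 6 7 8 11

C = [3/22, 1/4, 15/44, 15/44, 19/44, 6/11, 8/11, 9/11, 19/22, 39/44, 39/44, 1]
j=0: u_0=11/720 ∈ [0, 3/22) → index 0
j=1: u_1=71/720 ∈ [0, 3/22) → index 0
j=2: u_2=131/720 ∈ [3/22, 1/4) → index 1
j=3: u_3=191/720 ∈ [1/4, 15/44) → index 2
j=4: u_4=251/720 ∈ [15/44, 19/44) → index 4
j=5: u_5=311/720 ∈ [19/44, 6/11) → index 5
j=6: u_6=371/720 ∈ [19/44, 6/11) → index 5
j=7: u_7=431/720 ∈ [6/11, 8/11) → index 6
j=8: u_8=491/720 ∈ [6/11, 8/11) → index 6
j=9: u_9=551/720 ∈ [8/11, 9/11) → index 7
j=10: u_10=611/720 ∈ [9/11, 19/22) → index 8
j=11: u_11=671/720 ∈ [39/44, 1) → index 11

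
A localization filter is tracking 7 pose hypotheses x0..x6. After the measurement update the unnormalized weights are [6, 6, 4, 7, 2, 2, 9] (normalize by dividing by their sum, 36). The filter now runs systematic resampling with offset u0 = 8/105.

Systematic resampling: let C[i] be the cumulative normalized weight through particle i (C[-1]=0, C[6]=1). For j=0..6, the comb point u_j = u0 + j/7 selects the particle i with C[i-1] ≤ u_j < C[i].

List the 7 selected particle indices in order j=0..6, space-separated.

0 1 2 3 4 6 6

C = [1/6, 1/3, 4/9, 23/36, 25/36, 3/4, 1]
j=0: u_0=8/105 ∈ [0, 1/6) → index 0
j=1: u_1=23/105 ∈ [1/6, 1/3) → index 1
j=2: u_2=38/105 ∈ [1/3, 4/9) → index 2
j=3: u_3=53/105 ∈ [4/9, 23/36) → index 3
j=4: u_4=68/105 ∈ [23/36, 25/36) → index 4
j=5: u_5=83/105 ∈ [3/4, 1) → index 6
j=6: u_6=14/15 ∈ [3/4, 1) → index 6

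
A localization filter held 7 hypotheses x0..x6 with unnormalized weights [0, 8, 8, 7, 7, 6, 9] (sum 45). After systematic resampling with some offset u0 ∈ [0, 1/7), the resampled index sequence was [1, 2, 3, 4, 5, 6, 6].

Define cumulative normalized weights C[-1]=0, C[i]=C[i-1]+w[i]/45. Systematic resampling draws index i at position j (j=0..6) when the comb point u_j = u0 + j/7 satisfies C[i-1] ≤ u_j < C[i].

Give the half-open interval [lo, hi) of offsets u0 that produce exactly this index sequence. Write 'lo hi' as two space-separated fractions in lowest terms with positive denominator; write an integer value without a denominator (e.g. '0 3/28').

2/21 1/7

C = [0, 8/45, 16/45, 23/45, 2/3, 4/5, 1]
j=0 picked index 1: u0 ∈ [0, 8/45)
j=1 picked index 2: u0 ∈ [11/315, 67/315)
j=2 picked index 3: u0 ∈ [22/315, 71/315)
j=3 picked index 4: u0 ∈ [26/315, 5/21)
j=4 picked index 5: u0 ∈ [2/21, 8/35)
j=5 picked index 6: u0 ∈ [3/35, 2/7)
j=6 picked index 6: u0 ∈ [-2/35, 1/7)
intersection: [2/21, 1/7)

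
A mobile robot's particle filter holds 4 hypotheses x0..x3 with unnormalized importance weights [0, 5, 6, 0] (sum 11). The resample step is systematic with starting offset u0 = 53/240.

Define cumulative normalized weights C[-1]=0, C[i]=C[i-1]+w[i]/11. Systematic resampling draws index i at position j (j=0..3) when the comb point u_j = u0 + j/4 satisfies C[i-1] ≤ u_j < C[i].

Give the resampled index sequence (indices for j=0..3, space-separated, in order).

C = [0, 5/11, 1, 1]
j=0: u_0=53/240 ∈ [0, 5/11) → index 1
j=1: u_1=113/240 ∈ [5/11, 1) → index 2
j=2: u_2=173/240 ∈ [5/11, 1) → index 2
j=3: u_3=233/240 ∈ [5/11, 1) → index 2

1 2 2 2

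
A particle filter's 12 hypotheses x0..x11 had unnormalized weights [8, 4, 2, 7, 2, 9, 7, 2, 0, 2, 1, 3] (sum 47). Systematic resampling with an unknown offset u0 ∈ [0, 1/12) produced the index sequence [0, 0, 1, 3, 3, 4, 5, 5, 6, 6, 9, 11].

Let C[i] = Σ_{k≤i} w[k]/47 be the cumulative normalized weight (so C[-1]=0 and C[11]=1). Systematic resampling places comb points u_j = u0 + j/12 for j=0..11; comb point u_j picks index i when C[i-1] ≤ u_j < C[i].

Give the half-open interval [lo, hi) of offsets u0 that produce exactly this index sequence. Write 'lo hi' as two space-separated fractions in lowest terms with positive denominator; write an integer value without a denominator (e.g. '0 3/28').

9/188 41/564

C = [8/47, 12/47, 14/47, 21/47, 23/47, 32/47, 39/47, 41/47, 41/47, 43/47, 44/47, 1]
j=0 picked index 0: u0 ∈ [0, 8/47)
j=1 picked index 0: u0 ∈ [-1/12, 49/564)
j=2 picked index 1: u0 ∈ [1/282, 25/282)
j=3 picked index 3: u0 ∈ [9/188, 37/188)
j=4 picked index 3: u0 ∈ [-5/141, 16/141)
j=5 picked index 4: u0 ∈ [17/564, 41/564)
j=6 picked index 5: u0 ∈ [-1/94, 17/94)
j=7 picked index 5: u0 ∈ [-53/564, 55/564)
j=8 picked index 6: u0 ∈ [2/141, 23/141)
j=9 picked index 6: u0 ∈ [-13/188, 15/188)
j=10 picked index 9: u0 ∈ [11/282, 23/282)
j=11 picked index 11: u0 ∈ [11/564, 1/12)
intersection: [9/188, 41/564)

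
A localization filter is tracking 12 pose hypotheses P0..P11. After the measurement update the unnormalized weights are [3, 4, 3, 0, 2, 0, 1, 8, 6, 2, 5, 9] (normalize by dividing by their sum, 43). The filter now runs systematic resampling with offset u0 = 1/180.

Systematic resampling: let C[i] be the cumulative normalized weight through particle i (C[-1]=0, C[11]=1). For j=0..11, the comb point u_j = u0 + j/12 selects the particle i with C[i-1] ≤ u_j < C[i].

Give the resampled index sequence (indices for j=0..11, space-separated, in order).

C = [3/43, 7/43, 10/43, 10/43, 12/43, 12/43, 13/43, 21/43, 27/43, 29/43, 34/43, 1]
j=0: u_0=1/180 ∈ [0, 3/43) → index 0
j=1: u_1=4/45 ∈ [3/43, 7/43) → index 1
j=2: u_2=31/180 ∈ [7/43, 10/43) → index 2
j=3: u_3=23/90 ∈ [10/43, 12/43) → index 4
j=4: u_4=61/180 ∈ [13/43, 21/43) → index 7
j=5: u_5=19/45 ∈ [13/43, 21/43) → index 7
j=6: u_6=91/180 ∈ [21/43, 27/43) → index 8
j=7: u_7=53/90 ∈ [21/43, 27/43) → index 8
j=8: u_8=121/180 ∈ [27/43, 29/43) → index 9
j=9: u_9=34/45 ∈ [29/43, 34/43) → index 10
j=10: u_10=151/180 ∈ [34/43, 1) → index 11
j=11: u_11=83/90 ∈ [34/43, 1) → index 11

0 1 2 4 7 7 8 8 9 10 11 11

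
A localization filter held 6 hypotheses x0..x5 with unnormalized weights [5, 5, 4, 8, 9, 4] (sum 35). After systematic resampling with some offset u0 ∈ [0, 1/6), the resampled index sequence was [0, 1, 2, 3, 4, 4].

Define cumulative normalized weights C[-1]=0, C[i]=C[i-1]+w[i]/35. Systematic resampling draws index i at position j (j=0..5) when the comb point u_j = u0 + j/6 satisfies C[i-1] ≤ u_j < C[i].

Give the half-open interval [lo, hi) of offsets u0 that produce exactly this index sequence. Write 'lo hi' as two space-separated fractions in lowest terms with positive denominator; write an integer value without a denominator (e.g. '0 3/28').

0 11/210

C = [1/7, 2/7, 2/5, 22/35, 31/35, 1]
j=0 picked index 0: u0 ∈ [0, 1/7)
j=1 picked index 1: u0 ∈ [-1/42, 5/42)
j=2 picked index 2: u0 ∈ [-1/21, 1/15)
j=3 picked index 3: u0 ∈ [-1/10, 9/70)
j=4 picked index 4: u0 ∈ [-4/105, 23/105)
j=5 picked index 4: u0 ∈ [-43/210, 11/210)
intersection: [0, 11/210)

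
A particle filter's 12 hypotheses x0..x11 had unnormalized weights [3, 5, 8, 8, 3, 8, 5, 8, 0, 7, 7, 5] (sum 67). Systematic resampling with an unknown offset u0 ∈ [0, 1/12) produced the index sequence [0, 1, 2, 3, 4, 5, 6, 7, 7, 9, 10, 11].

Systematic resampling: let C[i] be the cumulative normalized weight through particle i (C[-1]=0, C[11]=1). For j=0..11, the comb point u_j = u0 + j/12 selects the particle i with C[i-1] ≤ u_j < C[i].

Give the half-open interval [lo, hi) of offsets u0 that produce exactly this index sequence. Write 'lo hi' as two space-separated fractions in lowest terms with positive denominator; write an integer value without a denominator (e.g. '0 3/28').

5/201 29/804

C = [3/67, 8/67, 16/67, 24/67, 27/67, 35/67, 40/67, 48/67, 48/67, 55/67, 62/67, 1]
j=0 picked index 0: u0 ∈ [0, 3/67)
j=1 picked index 1: u0 ∈ [-31/804, 29/804)
j=2 picked index 2: u0 ∈ [-19/402, 29/402)
j=3 picked index 3: u0 ∈ [-3/268, 29/268)
j=4 picked index 4: u0 ∈ [5/201, 14/201)
j=5 picked index 5: u0 ∈ [-11/804, 85/804)
j=6 picked index 6: u0 ∈ [3/134, 13/134)
j=7 picked index 7: u0 ∈ [11/804, 107/804)
j=8 picked index 7: u0 ∈ [-14/201, 10/201)
j=9 picked index 9: u0 ∈ [-9/268, 19/268)
j=10 picked index 10: u0 ∈ [-5/402, 37/402)
j=11 picked index 11: u0 ∈ [7/804, 1/12)
intersection: [5/201, 29/804)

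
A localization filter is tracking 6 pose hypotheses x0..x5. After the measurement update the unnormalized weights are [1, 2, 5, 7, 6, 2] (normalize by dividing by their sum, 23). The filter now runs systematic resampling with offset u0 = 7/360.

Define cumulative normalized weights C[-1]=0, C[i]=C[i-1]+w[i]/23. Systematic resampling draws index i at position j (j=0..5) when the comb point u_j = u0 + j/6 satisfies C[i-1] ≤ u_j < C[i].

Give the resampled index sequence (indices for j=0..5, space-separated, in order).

0 2 3 3 4 4

C = [1/23, 3/23, 8/23, 15/23, 21/23, 1]
j=0: u_0=7/360 ∈ [0, 1/23) → index 0
j=1: u_1=67/360 ∈ [3/23, 8/23) → index 2
j=2: u_2=127/360 ∈ [8/23, 15/23) → index 3
j=3: u_3=187/360 ∈ [8/23, 15/23) → index 3
j=4: u_4=247/360 ∈ [15/23, 21/23) → index 4
j=5: u_5=307/360 ∈ [15/23, 21/23) → index 4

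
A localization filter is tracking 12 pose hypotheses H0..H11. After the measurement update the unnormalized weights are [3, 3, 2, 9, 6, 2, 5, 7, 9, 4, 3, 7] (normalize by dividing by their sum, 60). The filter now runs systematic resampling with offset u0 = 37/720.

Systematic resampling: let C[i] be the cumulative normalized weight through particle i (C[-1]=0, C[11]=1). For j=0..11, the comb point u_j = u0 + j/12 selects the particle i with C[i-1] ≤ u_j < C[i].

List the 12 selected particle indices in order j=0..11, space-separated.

C = [1/20, 1/10, 2/15, 17/60, 23/60, 5/12, 1/2, 37/60, 23/30, 5/6, 53/60, 1]
j=0: u_0=37/720 ∈ [1/20, 1/10) → index 1
j=1: u_1=97/720 ∈ [2/15, 17/60) → index 3
j=2: u_2=157/720 ∈ [2/15, 17/60) → index 3
j=3: u_3=217/720 ∈ [17/60, 23/60) → index 4
j=4: u_4=277/720 ∈ [23/60, 5/12) → index 5
j=5: u_5=337/720 ∈ [5/12, 1/2) → index 6
j=6: u_6=397/720 ∈ [1/2, 37/60) → index 7
j=7: u_7=457/720 ∈ [37/60, 23/30) → index 8
j=8: u_8=517/720 ∈ [37/60, 23/30) → index 8
j=9: u_9=577/720 ∈ [23/30, 5/6) → index 9
j=10: u_10=637/720 ∈ [53/60, 1) → index 11
j=11: u_11=697/720 ∈ [53/60, 1) → index 11

1 3 3 4 5 6 7 8 8 9 11 11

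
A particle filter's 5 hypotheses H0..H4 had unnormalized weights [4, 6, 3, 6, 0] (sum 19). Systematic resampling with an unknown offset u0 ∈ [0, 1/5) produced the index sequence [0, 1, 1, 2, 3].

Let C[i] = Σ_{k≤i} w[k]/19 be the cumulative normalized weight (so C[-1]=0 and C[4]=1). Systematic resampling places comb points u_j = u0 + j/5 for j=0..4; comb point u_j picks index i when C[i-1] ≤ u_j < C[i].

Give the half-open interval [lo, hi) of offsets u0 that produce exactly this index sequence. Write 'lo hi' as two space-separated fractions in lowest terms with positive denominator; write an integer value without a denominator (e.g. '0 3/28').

1/95 8/95

C = [4/19, 10/19, 13/19, 1, 1]
j=0 picked index 0: u0 ∈ [0, 4/19)
j=1 picked index 1: u0 ∈ [1/95, 31/95)
j=2 picked index 1: u0 ∈ [-18/95, 12/95)
j=3 picked index 2: u0 ∈ [-7/95, 8/95)
j=4 picked index 3: u0 ∈ [-11/95, 1/5)
intersection: [1/95, 8/95)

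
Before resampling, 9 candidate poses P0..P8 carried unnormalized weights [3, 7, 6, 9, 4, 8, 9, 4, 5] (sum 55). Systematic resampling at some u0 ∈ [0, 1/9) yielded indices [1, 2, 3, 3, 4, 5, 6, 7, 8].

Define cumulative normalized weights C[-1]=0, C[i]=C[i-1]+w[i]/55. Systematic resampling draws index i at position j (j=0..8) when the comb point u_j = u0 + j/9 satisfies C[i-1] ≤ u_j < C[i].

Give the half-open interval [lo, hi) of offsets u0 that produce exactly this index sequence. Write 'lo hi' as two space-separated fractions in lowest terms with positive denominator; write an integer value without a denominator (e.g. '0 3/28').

C = [3/55, 2/11, 16/55, 5/11, 29/55, 37/55, 46/55, 10/11, 1]
j=0 picked index 1: u0 ∈ [3/55, 2/11)
j=1 picked index 2: u0 ∈ [7/99, 89/495)
j=2 picked index 3: u0 ∈ [34/495, 23/99)
j=3 picked index 3: u0 ∈ [-7/165, 4/33)
j=4 picked index 4: u0 ∈ [1/99, 41/495)
j=5 picked index 5: u0 ∈ [-14/495, 58/495)
j=6 picked index 6: u0 ∈ [1/165, 28/165)
j=7 picked index 7: u0 ∈ [29/495, 13/99)
j=8 picked index 8: u0 ∈ [2/99, 1/9)
intersection: [7/99, 41/495)

7/99 41/495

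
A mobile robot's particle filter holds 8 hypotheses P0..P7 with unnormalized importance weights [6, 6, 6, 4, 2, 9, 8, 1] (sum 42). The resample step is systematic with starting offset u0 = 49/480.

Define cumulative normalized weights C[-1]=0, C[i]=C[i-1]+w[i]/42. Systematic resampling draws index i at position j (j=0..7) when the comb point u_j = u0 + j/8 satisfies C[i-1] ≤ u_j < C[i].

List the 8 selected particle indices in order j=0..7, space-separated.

0 1 2 3 5 5 6 7

C = [1/7, 2/7, 3/7, 11/21, 4/7, 11/14, 41/42, 1]
j=0: u_0=49/480 ∈ [0, 1/7) → index 0
j=1: u_1=109/480 ∈ [1/7, 2/7) → index 1
j=2: u_2=169/480 ∈ [2/7, 3/7) → index 2
j=3: u_3=229/480 ∈ [3/7, 11/21) → index 3
j=4: u_4=289/480 ∈ [4/7, 11/14) → index 5
j=5: u_5=349/480 ∈ [4/7, 11/14) → index 5
j=6: u_6=409/480 ∈ [11/14, 41/42) → index 6
j=7: u_7=469/480 ∈ [41/42, 1) → index 7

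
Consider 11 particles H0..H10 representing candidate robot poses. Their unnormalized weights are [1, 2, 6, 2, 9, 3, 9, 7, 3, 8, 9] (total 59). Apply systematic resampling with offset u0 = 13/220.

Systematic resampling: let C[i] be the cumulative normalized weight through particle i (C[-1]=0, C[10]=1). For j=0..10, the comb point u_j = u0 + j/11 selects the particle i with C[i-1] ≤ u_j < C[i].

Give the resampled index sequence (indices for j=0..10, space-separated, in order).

C = [1/59, 3/59, 9/59, 11/59, 20/59, 23/59, 32/59, 39/59, 42/59, 50/59, 1]
j=0: u_0=13/220 ∈ [3/59, 9/59) → index 2
j=1: u_1=3/20 ∈ [3/59, 9/59) → index 2
j=2: u_2=53/220 ∈ [11/59, 20/59) → index 4
j=3: u_3=73/220 ∈ [11/59, 20/59) → index 4
j=4: u_4=93/220 ∈ [23/59, 32/59) → index 6
j=5: u_5=113/220 ∈ [23/59, 32/59) → index 6
j=6: u_6=133/220 ∈ [32/59, 39/59) → index 7
j=7: u_7=153/220 ∈ [39/59, 42/59) → index 8
j=8: u_8=173/220 ∈ [42/59, 50/59) → index 9
j=9: u_9=193/220 ∈ [50/59, 1) → index 10
j=10: u_10=213/220 ∈ [50/59, 1) → index 10

2 2 4 4 6 6 7 8 9 10 10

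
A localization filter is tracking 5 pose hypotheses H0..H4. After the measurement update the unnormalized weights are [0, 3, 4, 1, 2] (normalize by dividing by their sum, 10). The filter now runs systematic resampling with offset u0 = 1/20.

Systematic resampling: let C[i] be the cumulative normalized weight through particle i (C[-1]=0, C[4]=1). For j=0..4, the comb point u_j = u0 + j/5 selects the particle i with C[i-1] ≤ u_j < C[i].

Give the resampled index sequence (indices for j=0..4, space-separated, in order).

1 1 2 2 4

C = [0, 3/10, 7/10, 4/5, 1]
j=0: u_0=1/20 ∈ [0, 3/10) → index 1
j=1: u_1=1/4 ∈ [0, 3/10) → index 1
j=2: u_2=9/20 ∈ [3/10, 7/10) → index 2
j=3: u_3=13/20 ∈ [3/10, 7/10) → index 2
j=4: u_4=17/20 ∈ [4/5, 1) → index 4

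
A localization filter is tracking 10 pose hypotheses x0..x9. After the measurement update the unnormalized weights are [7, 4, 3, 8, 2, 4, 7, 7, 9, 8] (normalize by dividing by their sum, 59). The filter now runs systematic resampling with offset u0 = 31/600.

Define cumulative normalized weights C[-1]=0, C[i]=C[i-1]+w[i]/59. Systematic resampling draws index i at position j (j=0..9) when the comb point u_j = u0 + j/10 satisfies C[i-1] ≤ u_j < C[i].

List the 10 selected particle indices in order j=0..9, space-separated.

0 1 3 3 5 6 7 8 8 9

C = [7/59, 11/59, 14/59, 22/59, 24/59, 28/59, 35/59, 42/59, 51/59, 1]
j=0: u_0=31/600 ∈ [0, 7/59) → index 0
j=1: u_1=91/600 ∈ [7/59, 11/59) → index 1
j=2: u_2=151/600 ∈ [14/59, 22/59) → index 3
j=3: u_3=211/600 ∈ [14/59, 22/59) → index 3
j=4: u_4=271/600 ∈ [24/59, 28/59) → index 5
j=5: u_5=331/600 ∈ [28/59, 35/59) → index 6
j=6: u_6=391/600 ∈ [35/59, 42/59) → index 7
j=7: u_7=451/600 ∈ [42/59, 51/59) → index 8
j=8: u_8=511/600 ∈ [42/59, 51/59) → index 8
j=9: u_9=571/600 ∈ [51/59, 1) → index 9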